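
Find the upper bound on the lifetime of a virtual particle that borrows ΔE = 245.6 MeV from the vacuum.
1.340 ys

Using the energy-time uncertainty principle:
ΔEΔt ≥ ℏ/2

For a virtual particle borrowing energy ΔE, the maximum lifetime is:
Δt_max = ℏ/(2ΔE)

Converting energy:
ΔE = 245.6 MeV = 3.935e-11 J

Δt_max = (1.055e-34 J·s) / (2 × 3.935e-11 J)
Δt_max = 1.340e-24 s = 1.340 ys

Virtual particles with higher borrowed energy exist for shorter times.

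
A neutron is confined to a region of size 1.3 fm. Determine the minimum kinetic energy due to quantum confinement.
3.065 MeV

Using the uncertainty principle:

1. Position uncertainty: Δx ≈ 1.300e-15 m
2. Minimum momentum uncertainty: Δp = ℏ/(2Δx) = 4.056e-20 kg·m/s
3. Minimum kinetic energy:
   KE = (Δp)²/(2m) = (4.056e-20)²/(2 × 1.675e-27 kg)
   KE = 4.911e-13 J = 3.065 MeV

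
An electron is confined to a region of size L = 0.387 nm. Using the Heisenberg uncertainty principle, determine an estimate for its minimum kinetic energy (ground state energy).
63.598 meV

Using the uncertainty principle to estimate ground state energy:

1. The position uncertainty is approximately the confinement size:
   Δx ≈ L = 3.870e-10 m

2. From ΔxΔp ≥ ℏ/2, the minimum momentum uncertainty is:
   Δp ≈ ℏ/(2L) = 1.362e-25 kg·m/s

3. The kinetic energy is approximately:
   KE ≈ (Δp)²/(2m) = (1.362e-25)²/(2 × 9.109e-31 kg)
   KE ≈ 1.019e-20 J = 63.598 meV

This is an order-of-magnitude estimate of the ground state energy.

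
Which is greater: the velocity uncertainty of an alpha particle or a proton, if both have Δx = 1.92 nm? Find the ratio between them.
The proton has the larger minimum velocity uncertainty, by a ratio of 4.0.

For both particles, Δp_min = ℏ/(2Δx) = 2.746e-26 kg·m/s (same for both).

The velocity uncertainty is Δv = Δp/m:
- alpha particle: Δv = 2.746e-26 / 6.645e-27 = 4.133e+00 m/s = 4.133 m/s
- proton: Δv = 2.746e-26 / 1.673e-27 = 1.642e+01 m/s = 16.419 m/s

Ratio: 1.642e+01 / 4.133e+00 = 4.0

The lighter particle has larger velocity uncertainty because Δv ∝ 1/m.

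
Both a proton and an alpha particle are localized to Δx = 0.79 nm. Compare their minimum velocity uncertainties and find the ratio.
The proton has the larger minimum velocity uncertainty, by a ratio of 4.0.

For both particles, Δp_min = ℏ/(2Δx) = 6.675e-26 kg·m/s (same for both).

The velocity uncertainty is Δv = Δp/m:
- proton: Δv = 6.675e-26 / 1.673e-27 = 3.990e+01 m/s = 39.904 m/s
- alpha particle: Δv = 6.675e-26 / 6.645e-27 = 1.004e+01 m/s = 10.045 m/s

Ratio: 3.990e+01 / 1.004e+01 = 4.0

The lighter particle has larger velocity uncertainty because Δv ∝ 1/m.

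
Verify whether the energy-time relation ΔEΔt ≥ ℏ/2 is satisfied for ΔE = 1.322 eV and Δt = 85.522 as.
No, it violates the uncertainty relation.

Calculate the product ΔEΔt:
ΔE = 1.322 eV = 2.118e-19 J
ΔEΔt = (2.118e-19 J) × (8.552e-17 s)
ΔEΔt = 1.811e-35 J·s

Compare to the minimum allowed value ℏ/2:
ℏ/2 = 5.273e-35 J·s

Since ΔEΔt = 1.811e-35 J·s < 5.273e-35 J·s = ℏ/2,
this violates the uncertainty relation.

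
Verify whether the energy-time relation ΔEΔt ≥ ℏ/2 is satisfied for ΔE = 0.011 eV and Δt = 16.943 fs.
No, it violates the uncertainty relation.

Calculate the product ΔEΔt:
ΔE = 0.011 eV = 1.762e-21 J
ΔEΔt = (1.762e-21 J) × (1.694e-14 s)
ΔEΔt = 2.986e-35 J·s

Compare to the minimum allowed value ℏ/2:
ℏ/2 = 5.273e-35 J·s

Since ΔEΔt = 2.986e-35 J·s < 5.273e-35 J·s = ℏ/2,
this violates the uncertainty relation.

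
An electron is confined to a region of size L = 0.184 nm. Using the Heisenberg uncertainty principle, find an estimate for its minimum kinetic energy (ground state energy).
281.337 meV

Using the uncertainty principle to estimate ground state energy:

1. The position uncertainty is approximately the confinement size:
   Δx ≈ L = 1.840e-10 m

2. From ΔxΔp ≥ ℏ/2, the minimum momentum uncertainty is:
   Δp ≈ ℏ/(2L) = 2.866e-25 kg·m/s

3. The kinetic energy is approximately:
   KE ≈ (Δp)²/(2m) = (2.866e-25)²/(2 × 9.109e-31 kg)
   KE ≈ 4.508e-20 J = 281.337 meV

This is an order-of-magnitude estimate of the ground state energy.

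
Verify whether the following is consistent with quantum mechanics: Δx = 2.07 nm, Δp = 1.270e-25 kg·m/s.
Yes, it satisfies the uncertainty principle.

Calculate the product ΔxΔp:
ΔxΔp = (2.070e-09 m) × (1.270e-25 kg·m/s)
ΔxΔp = 2.629e-34 J·s

Compare to the minimum allowed value ℏ/2:
ℏ/2 = 5.273e-35 J·s

Since ΔxΔp = 2.629e-34 J·s ≥ 5.273e-35 J·s = ℏ/2,
the measurement satisfies the uncertainty principle.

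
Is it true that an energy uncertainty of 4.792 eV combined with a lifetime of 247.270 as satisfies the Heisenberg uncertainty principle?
Yes, it satisfies the uncertainty relation.

Calculate the product ΔEΔt:
ΔE = 4.792 eV = 7.678e-19 J
ΔEΔt = (7.678e-19 J) × (2.473e-16 s)
ΔEΔt = 1.898e-34 J·s

Compare to the minimum allowed value ℏ/2:
ℏ/2 = 5.273e-35 J·s

Since ΔEΔt = 1.898e-34 J·s ≥ 5.273e-35 J·s = ℏ/2,
this satisfies the uncertainty relation.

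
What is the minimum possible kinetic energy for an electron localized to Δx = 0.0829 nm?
1.386 eV

Localizing a particle requires giving it sufficient momentum uncertainty:

1. From uncertainty principle: Δp ≥ ℏ/(2Δx)
   Δp_min = (1.055e-34 J·s) / (2 × 8.290e-11 m)
   Δp_min = 6.361e-25 kg·m/s

2. This momentum uncertainty corresponds to kinetic energy:
   KE ≈ (Δp)²/(2m) = (6.361e-25)²/(2 × 9.109e-31 kg)
   KE = 2.221e-19 J = 1.386 eV

Tighter localization requires more energy.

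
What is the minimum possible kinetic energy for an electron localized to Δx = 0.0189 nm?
26.665 eV

Localizing a particle requires giving it sufficient momentum uncertainty:

1. From uncertainty principle: Δp ≥ ℏ/(2Δx)
   Δp_min = (1.055e-34 J·s) / (2 × 1.890e-11 m)
   Δp_min = 2.790e-24 kg·m/s

2. This momentum uncertainty corresponds to kinetic energy:
   KE ≈ (Δp)²/(2m) = (2.790e-24)²/(2 × 9.109e-31 kg)
   KE = 4.272e-18 J = 26.665 eV

Tighter localization requires more energy.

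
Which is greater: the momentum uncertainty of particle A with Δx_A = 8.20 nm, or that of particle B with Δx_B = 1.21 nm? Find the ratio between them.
Particle B has the larger minimum momentum uncertainty, by a factor of 6.78.

For each particle, the minimum momentum uncertainty is Δp_min = ℏ/(2Δx):

Particle A: Δp_A = ℏ/(2×8.200e-09 m) = 6.430e-27 kg·m/s
Particle B: Δp_B = ℏ/(2×1.210e-09 m) = 4.358e-26 kg·m/s

Ratio: Δp_B/Δp_A = 6.78

Since Δp_min ∝ 1/Δx, the particle with smaller position uncertainty (B) has larger momentum uncertainty.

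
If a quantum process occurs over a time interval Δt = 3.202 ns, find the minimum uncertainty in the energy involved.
102.781 neV

Using the energy-time uncertainty principle:
ΔEΔt ≥ ℏ/2

The minimum uncertainty in energy is:
ΔE_min = ℏ/(2Δt)
ΔE_min = (1.055e-34 J·s) / (2 × 3.202e-09 s)
ΔE_min = 1.647e-26 J = 102.781 neV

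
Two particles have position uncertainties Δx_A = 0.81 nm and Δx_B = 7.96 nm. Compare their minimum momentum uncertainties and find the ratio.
Particle A has the larger minimum momentum uncertainty, by a factor of 9.83.

For each particle, the minimum momentum uncertainty is Δp_min = ℏ/(2Δx):

Particle A: Δp_A = ℏ/(2×8.100e-10 m) = 6.510e-26 kg·m/s
Particle B: Δp_B = ℏ/(2×7.960e-09 m) = 6.624e-27 kg·m/s

Ratio: Δp_A/Δp_B = 9.83

Since Δp_min ∝ 1/Δx, the particle with smaller position uncertainty (A) has larger momentum uncertainty.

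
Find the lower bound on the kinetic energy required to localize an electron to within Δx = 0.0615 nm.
2.518 eV

Localizing a particle requires giving it sufficient momentum uncertainty:

1. From uncertainty principle: Δp ≥ ℏ/(2Δx)
   Δp_min = (1.055e-34 J·s) / (2 × 6.150e-11 m)
   Δp_min = 8.574e-25 kg·m/s

2. This momentum uncertainty corresponds to kinetic energy:
   KE ≈ (Δp)²/(2m) = (8.574e-25)²/(2 × 9.109e-31 kg)
   KE = 4.035e-19 J = 2.518 eV

Tighter localization requires more energy.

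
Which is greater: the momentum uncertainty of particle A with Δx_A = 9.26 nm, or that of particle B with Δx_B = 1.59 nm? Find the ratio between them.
Particle B has the larger minimum momentum uncertainty, by a factor of 5.82.

For each particle, the minimum momentum uncertainty is Δp_min = ℏ/(2Δx):

Particle A: Δp_A = ℏ/(2×9.260e-09 m) = 5.694e-27 kg·m/s
Particle B: Δp_B = ℏ/(2×1.590e-09 m) = 3.316e-26 kg·m/s

Ratio: Δp_B/Δp_A = 5.82

Since Δp_min ∝ 1/Δx, the particle with smaller position uncertainty (B) has larger momentum uncertainty.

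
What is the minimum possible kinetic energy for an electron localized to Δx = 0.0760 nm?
1.649 eV

Localizing a particle requires giving it sufficient momentum uncertainty:

1. From uncertainty principle: Δp ≥ ℏ/(2Δx)
   Δp_min = (1.055e-34 J·s) / (2 × 7.600e-11 m)
   Δp_min = 6.938e-25 kg·m/s

2. This momentum uncertainty corresponds to kinetic energy:
   KE ≈ (Δp)²/(2m) = (6.938e-25)²/(2 × 9.109e-31 kg)
   KE = 2.642e-19 J = 1.649 eV

Tighter localization requires more energy.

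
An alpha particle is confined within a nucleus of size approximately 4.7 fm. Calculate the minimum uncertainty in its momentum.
1.122 × 10^-20 kg·m/s

Using the Heisenberg uncertainty principle:
ΔxΔp ≥ ℏ/2

With Δx ≈ L = 4.700e-15 m (the confinement size):
Δp_min = ℏ/(2Δx)
Δp_min = (1.055e-34 J·s) / (2 × 4.700e-15 m)
Δp_min = 1.122e-20 kg·m/s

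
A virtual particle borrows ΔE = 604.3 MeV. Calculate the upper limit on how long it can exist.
5.446 × 10^-25 s

Using the energy-time uncertainty principle:
ΔEΔt ≥ ℏ/2

For a virtual particle borrowing energy ΔE, the maximum lifetime is:
Δt_max = ℏ/(2ΔE)

Converting energy:
ΔE = 604.3 MeV = 9.682e-11 J

Δt_max = (1.055e-34 J·s) / (2 × 9.682e-11 J)
Δt_max = 5.446e-25 s = 5.446 × 10^-25 s

Virtual particles with higher borrowed energy exist for shorter times.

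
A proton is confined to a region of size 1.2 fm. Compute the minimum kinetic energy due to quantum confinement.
3.602 MeV

Using the uncertainty principle:

1. Position uncertainty: Δx ≈ 1.200e-15 m
2. Minimum momentum uncertainty: Δp = ℏ/(2Δx) = 4.394e-20 kg·m/s
3. Minimum kinetic energy:
   KE = (Δp)²/(2m) = (4.394e-20)²/(2 × 1.673e-27 kg)
   KE = 5.772e-13 J = 3.602 MeV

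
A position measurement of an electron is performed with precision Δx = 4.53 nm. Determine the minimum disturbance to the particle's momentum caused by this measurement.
1.164 × 10^-26 kg·m/s

The uncertainty principle implies that measuring position disturbs momentum:
ΔxΔp ≥ ℏ/2

When we measure position with precision Δx, we necessarily introduce a momentum uncertainty:
Δp ≥ ℏ/(2Δx)
Δp_min = (1.055e-34 J·s) / (2 × 4.530e-09 m)
Δp_min = 1.164e-26 kg·m/s

The more precisely we measure position, the greater the momentum disturbance.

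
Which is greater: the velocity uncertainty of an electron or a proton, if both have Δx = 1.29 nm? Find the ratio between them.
The electron has the larger minimum velocity uncertainty, by a ratio of 1836.2.

For both particles, Δp_min = ℏ/(2Δx) = 4.087e-26 kg·m/s (same for both).

The velocity uncertainty is Δv = Δp/m:
- electron: Δv = 4.087e-26 / 9.109e-31 = 4.487e+04 m/s = 44.871 km/s
- proton: Δv = 4.087e-26 / 1.673e-27 = 2.444e+01 m/s = 24.438 m/s

Ratio: 4.487e+04 / 2.444e+01 = 1836.2

The lighter particle has larger velocity uncertainty because Δv ∝ 1/m.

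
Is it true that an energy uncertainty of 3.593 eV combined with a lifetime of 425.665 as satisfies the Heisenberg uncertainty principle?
Yes, it satisfies the uncertainty relation.

Calculate the product ΔEΔt:
ΔE = 3.593 eV = 5.757e-19 J
ΔEΔt = (5.757e-19 J) × (4.257e-16 s)
ΔEΔt = 2.450e-34 J·s

Compare to the minimum allowed value ℏ/2:
ℏ/2 = 5.273e-35 J·s

Since ΔEΔt = 2.450e-34 J·s ≥ 5.273e-35 J·s = ℏ/2,
this satisfies the uncertainty relation.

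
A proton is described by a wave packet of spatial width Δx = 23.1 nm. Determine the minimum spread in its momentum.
2.283 × 10^-27 kg·m/s

For a wave packet, the spatial width Δx and momentum spread Δp are related by the uncertainty principle:
ΔxΔp ≥ ℏ/2

The minimum momentum spread is:
Δp_min = ℏ/(2Δx)
Δp_min = (1.055e-34 J·s) / (2 × 2.310e-08 m)
Δp_min = 2.283e-27 kg·m/s

A wave packet cannot have both a well-defined position and well-defined momentum.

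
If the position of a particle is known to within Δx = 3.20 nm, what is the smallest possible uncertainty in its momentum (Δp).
1.648 × 10^-26 kg·m/s

Using the Heisenberg uncertainty principle:
ΔxΔp ≥ ℏ/2

The minimum uncertainty in momentum is:
Δp_min = ℏ/(2Δx)
Δp_min = (1.055e-34 J·s) / (2 × 3.200e-09 m)
Δp_min = 1.648e-26 kg·m/s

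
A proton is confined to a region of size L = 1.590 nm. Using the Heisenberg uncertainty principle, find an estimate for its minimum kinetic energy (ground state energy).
2.052 μeV

Using the uncertainty principle to estimate ground state energy:

1. The position uncertainty is approximately the confinement size:
   Δx ≈ L = 1.590e-09 m

2. From ΔxΔp ≥ ℏ/2, the minimum momentum uncertainty is:
   Δp ≈ ℏ/(2L) = 3.316e-26 kg·m/s

3. The kinetic energy is approximately:
   KE ≈ (Δp)²/(2m) = (3.316e-26)²/(2 × 1.673e-27 kg)
   KE ≈ 3.288e-25 J = 2.052 μeV

This is an order-of-magnitude estimate of the ground state energy.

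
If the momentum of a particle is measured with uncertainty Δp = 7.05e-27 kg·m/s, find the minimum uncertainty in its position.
7.479 nm

Using the Heisenberg uncertainty principle:
ΔxΔp ≥ ℏ/2

The minimum uncertainty in position is:
Δx_min = ℏ/(2Δp)
Δx_min = (1.055e-34 J·s) / (2 × 7.050e-27 kg·m/s)
Δx_min = 7.479e-09 m = 7.479 nm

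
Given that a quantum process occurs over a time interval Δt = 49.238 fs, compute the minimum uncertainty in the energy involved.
6.684 meV

Using the energy-time uncertainty principle:
ΔEΔt ≥ ℏ/2

The minimum uncertainty in energy is:
ΔE_min = ℏ/(2Δt)
ΔE_min = (1.055e-34 J·s) / (2 × 4.924e-14 s)
ΔE_min = 1.071e-21 J = 6.684 meV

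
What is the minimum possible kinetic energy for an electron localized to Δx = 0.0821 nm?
1.413 eV

Localizing a particle requires giving it sufficient momentum uncertainty:

1. From uncertainty principle: Δp ≥ ℏ/(2Δx)
   Δp_min = (1.055e-34 J·s) / (2 × 8.210e-11 m)
   Δp_min = 6.422e-25 kg·m/s

2. This momentum uncertainty corresponds to kinetic energy:
   KE ≈ (Δp)²/(2m) = (6.422e-25)²/(2 × 9.109e-31 kg)
   KE = 2.264e-19 J = 1.413 eV

Tighter localization requires more energy.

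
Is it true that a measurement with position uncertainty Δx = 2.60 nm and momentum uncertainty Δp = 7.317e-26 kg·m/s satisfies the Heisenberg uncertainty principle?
Yes, it satisfies the uncertainty principle.

Calculate the product ΔxΔp:
ΔxΔp = (2.600e-09 m) × (7.317e-26 kg·m/s)
ΔxΔp = 1.902e-34 J·s

Compare to the minimum allowed value ℏ/2:
ℏ/2 = 5.273e-35 J·s

Since ΔxΔp = 1.902e-34 J·s ≥ 5.273e-35 J·s = ℏ/2,
the measurement satisfies the uncertainty principle.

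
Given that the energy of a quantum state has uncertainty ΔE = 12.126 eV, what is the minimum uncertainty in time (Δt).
27.141 as

Using the energy-time uncertainty principle:
ΔEΔt ≥ ℏ/2

The minimum uncertainty in time is:
Δt_min = ℏ/(2ΔE)
Δt_min = (1.055e-34 J·s) / (2 × 1.943e-18 J)
Δt_min = 2.714e-17 s = 27.141 as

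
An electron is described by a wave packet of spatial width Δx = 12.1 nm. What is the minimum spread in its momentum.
4.358 × 10^-27 kg·m/s

For a wave packet, the spatial width Δx and momentum spread Δp are related by the uncertainty principle:
ΔxΔp ≥ ℏ/2

The minimum momentum spread is:
Δp_min = ℏ/(2Δx)
Δp_min = (1.055e-34 J·s) / (2 × 1.210e-08 m)
Δp_min = 4.358e-27 kg·m/s

A wave packet cannot have both a well-defined position and well-defined momentum.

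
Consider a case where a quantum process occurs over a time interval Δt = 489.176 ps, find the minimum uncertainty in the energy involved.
672.776 neV

Using the energy-time uncertainty principle:
ΔEΔt ≥ ℏ/2

The minimum uncertainty in energy is:
ΔE_min = ℏ/(2Δt)
ΔE_min = (1.055e-34 J·s) / (2 × 4.892e-10 s)
ΔE_min = 1.078e-25 J = 672.776 neV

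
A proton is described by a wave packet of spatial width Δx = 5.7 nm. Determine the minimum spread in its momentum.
9.251 × 10^-27 kg·m/s

For a wave packet, the spatial width Δx and momentum spread Δp are related by the uncertainty principle:
ΔxΔp ≥ ℏ/2

The minimum momentum spread is:
Δp_min = ℏ/(2Δx)
Δp_min = (1.055e-34 J·s) / (2 × 5.700e-09 m)
Δp_min = 9.251e-27 kg·m/s

A wave packet cannot have both a well-defined position and well-defined momentum.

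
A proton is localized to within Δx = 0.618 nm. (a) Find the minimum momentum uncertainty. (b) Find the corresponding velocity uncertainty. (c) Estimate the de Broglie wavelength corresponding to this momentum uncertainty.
(a) Δp_min = 8.532 × 10^-26 kg·m/s
(b) Δv_min = 51.011 m/s
(c) λ_dB = 7.766 nm

Step-by-step:

(a) From the uncertainty principle:
Δp_min = ℏ/(2Δx) = (1.055e-34 J·s)/(2 × 6.180e-10 m) = 8.532e-26 kg·m/s

(b) The velocity uncertainty:
Δv = Δp/m = (8.532e-26 kg·m/s)/(1.673e-27 kg) = 5.101e+01 m/s = 51.011 m/s

(c) The de Broglie wavelength for this momentum:
λ = h/p = (6.626e-34 J·s)/(8.532e-26 kg·m/s) = 7.766e-09 m = 7.766 nm

Note: The de Broglie wavelength is comparable to the localization size, as expected from wave-particle duality.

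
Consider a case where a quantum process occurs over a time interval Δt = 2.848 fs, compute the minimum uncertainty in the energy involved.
115.557 meV

Using the energy-time uncertainty principle:
ΔEΔt ≥ ℏ/2

The minimum uncertainty in energy is:
ΔE_min = ℏ/(2Δt)
ΔE_min = (1.055e-34 J·s) / (2 × 2.848e-15 s)
ΔE_min = 1.851e-20 J = 115.557 meV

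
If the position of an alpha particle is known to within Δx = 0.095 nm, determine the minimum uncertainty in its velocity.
83.531 m/s

Using the Heisenberg uncertainty principle and Δp = mΔv:
ΔxΔp ≥ ℏ/2
Δx(mΔv) ≥ ℏ/2

The minimum uncertainty in velocity is:
Δv_min = ℏ/(2mΔx)
Δv_min = (1.055e-34 J·s) / (2 × 6.645e-27 kg × 9.500e-11 m)
Δv_min = 8.353e+01 m/s = 83.531 m/s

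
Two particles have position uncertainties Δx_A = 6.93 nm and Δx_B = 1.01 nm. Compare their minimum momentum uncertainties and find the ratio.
Particle B has the larger minimum momentum uncertainty, by a factor of 6.86.

For each particle, the minimum momentum uncertainty is Δp_min = ℏ/(2Δx):

Particle A: Δp_A = ℏ/(2×6.930e-09 m) = 7.609e-27 kg·m/s
Particle B: Δp_B = ℏ/(2×1.010e-09 m) = 5.221e-26 kg·m/s

Ratio: Δp_B/Δp_A = 6.86

Since Δp_min ∝ 1/Δx, the particle with smaller position uncertainty (B) has larger momentum uncertainty.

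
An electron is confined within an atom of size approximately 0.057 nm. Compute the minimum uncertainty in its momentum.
9.251 × 10^-25 kg·m/s

Using the Heisenberg uncertainty principle:
ΔxΔp ≥ ℏ/2

With Δx ≈ L = 5.700e-11 m (the confinement size):
Δp_min = ℏ/(2Δx)
Δp_min = (1.055e-34 J·s) / (2 × 5.700e-11 m)
Δp_min = 9.251e-25 kg·m/s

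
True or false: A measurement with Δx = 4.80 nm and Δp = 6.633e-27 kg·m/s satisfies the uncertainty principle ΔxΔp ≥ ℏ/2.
No, it violates the uncertainty principle (impossible measurement).

Calculate the product ΔxΔp:
ΔxΔp = (4.800e-09 m) × (6.633e-27 kg·m/s)
ΔxΔp = 3.184e-35 J·s

Compare to the minimum allowed value ℏ/2:
ℏ/2 = 5.273e-35 J·s

Since ΔxΔp = 3.184e-35 J·s < 5.273e-35 J·s = ℏ/2,
the measurement violates the uncertainty principle.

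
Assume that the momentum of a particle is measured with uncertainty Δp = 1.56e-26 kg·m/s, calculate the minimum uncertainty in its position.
3.380 nm

Using the Heisenberg uncertainty principle:
ΔxΔp ≥ ℏ/2

The minimum uncertainty in position is:
Δx_min = ℏ/(2Δp)
Δx_min = (1.055e-34 J·s) / (2 × 1.560e-26 kg·m/s)
Δx_min = 3.380e-09 m = 3.380 nm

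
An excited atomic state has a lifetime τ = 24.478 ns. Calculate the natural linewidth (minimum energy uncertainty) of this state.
13.445 neV

Using the energy-time uncertainty principle:
ΔEΔt ≥ ℏ/2

The lifetime τ represents the time uncertainty Δt.
The natural linewidth (minimum energy uncertainty) is:

ΔE = ℏ/(2τ)
ΔE = (1.055e-34 J·s) / (2 × 2.448e-08 s)
ΔE = 2.154e-27 J = 13.445 neV

This natural linewidth limits the precision of spectroscopic measurements.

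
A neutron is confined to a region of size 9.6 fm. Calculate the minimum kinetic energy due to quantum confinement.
56.210 keV

Using the uncertainty principle:

1. Position uncertainty: Δx ≈ 9.600e-15 m
2. Minimum momentum uncertainty: Δp = ℏ/(2Δx) = 5.493e-21 kg·m/s
3. Minimum kinetic energy:
   KE = (Δp)²/(2m) = (5.493e-21)²/(2 × 1.675e-27 kg)
   KE = 9.006e-15 J = 56.210 keV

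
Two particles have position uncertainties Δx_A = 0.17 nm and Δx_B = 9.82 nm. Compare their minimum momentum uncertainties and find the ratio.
Particle A has the larger minimum momentum uncertainty, by a factor of 57.76.

For each particle, the minimum momentum uncertainty is Δp_min = ℏ/(2Δx):

Particle A: Δp_A = ℏ/(2×1.700e-10 m) = 3.102e-25 kg·m/s
Particle B: Δp_B = ℏ/(2×9.820e-09 m) = 5.370e-27 kg·m/s

Ratio: Δp_A/Δp_B = 57.76

Since Δp_min ∝ 1/Δx, the particle with smaller position uncertainty (A) has larger momentum uncertainty.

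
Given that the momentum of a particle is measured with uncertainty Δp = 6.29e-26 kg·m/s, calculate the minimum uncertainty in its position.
838.292 pm

Using the Heisenberg uncertainty principle:
ΔxΔp ≥ ℏ/2

The minimum uncertainty in position is:
Δx_min = ℏ/(2Δp)
Δx_min = (1.055e-34 J·s) / (2 × 6.290e-26 kg·m/s)
Δx_min = 8.383e-10 m = 838.292 pm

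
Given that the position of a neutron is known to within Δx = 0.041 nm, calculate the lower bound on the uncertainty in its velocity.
767.832 m/s

Using the Heisenberg uncertainty principle and Δp = mΔv:
ΔxΔp ≥ ℏ/2
Δx(mΔv) ≥ ℏ/2

The minimum uncertainty in velocity is:
Δv_min = ℏ/(2mΔx)
Δv_min = (1.055e-34 J·s) / (2 × 1.675e-27 kg × 4.100e-11 m)
Δv_min = 7.678e+02 m/s = 767.832 m/s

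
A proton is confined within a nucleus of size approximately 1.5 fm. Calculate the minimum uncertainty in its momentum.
3.515 × 10^-20 kg·m/s

Using the Heisenberg uncertainty principle:
ΔxΔp ≥ ℏ/2

With Δx ≈ L = 1.500e-15 m (the confinement size):
Δp_min = ℏ/(2Δx)
Δp_min = (1.055e-34 J·s) / (2 × 1.500e-15 m)
Δp_min = 3.515e-20 kg·m/s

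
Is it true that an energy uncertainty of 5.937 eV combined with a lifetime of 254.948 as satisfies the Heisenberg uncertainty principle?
Yes, it satisfies the uncertainty relation.

Calculate the product ΔEΔt:
ΔE = 5.937 eV = 9.512e-19 J
ΔEΔt = (9.512e-19 J) × (2.549e-16 s)
ΔEΔt = 2.425e-34 J·s

Compare to the minimum allowed value ℏ/2:
ℏ/2 = 5.273e-35 J·s

Since ΔEΔt = 2.425e-34 J·s ≥ 5.273e-35 J·s = ℏ/2,
this satisfies the uncertainty relation.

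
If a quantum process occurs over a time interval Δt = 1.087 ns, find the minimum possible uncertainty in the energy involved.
302.765 neV

Using the energy-time uncertainty principle:
ΔEΔt ≥ ℏ/2

The minimum uncertainty in energy is:
ΔE_min = ℏ/(2Δt)
ΔE_min = (1.055e-34 J·s) / (2 × 1.087e-09 s)
ΔE_min = 4.851e-26 J = 302.765 neV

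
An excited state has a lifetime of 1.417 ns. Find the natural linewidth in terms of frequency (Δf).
56.159 MHz

Using the energy-time uncertainty principle and E = hf:
ΔEΔt ≥ ℏ/2
hΔf·Δt ≥ ℏ/2

The minimum frequency uncertainty is:
Δf = ℏ/(2hτ) = 1/(4πτ)
Δf = 1/(4π × 1.417e-09 s)
Δf = 5.616e+07 Hz = 56.159 MHz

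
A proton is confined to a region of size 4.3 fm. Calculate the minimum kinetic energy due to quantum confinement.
280.555 keV

Using the uncertainty principle:

1. Position uncertainty: Δx ≈ 4.300e-15 m
2. Minimum momentum uncertainty: Δp = ℏ/(2Δx) = 1.226e-20 kg·m/s
3. Minimum kinetic energy:
   KE = (Δp)²/(2m) = (1.226e-20)²/(2 × 1.673e-27 kg)
   KE = 4.495e-14 J = 280.555 keV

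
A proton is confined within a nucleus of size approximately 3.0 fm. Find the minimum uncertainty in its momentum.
1.758 × 10^-20 kg·m/s

Using the Heisenberg uncertainty principle:
ΔxΔp ≥ ℏ/2

With Δx ≈ L = 3.000e-15 m (the confinement size):
Δp_min = ℏ/(2Δx)
Δp_min = (1.055e-34 J·s) / (2 × 3.000e-15 m)
Δp_min = 1.758e-20 kg·m/s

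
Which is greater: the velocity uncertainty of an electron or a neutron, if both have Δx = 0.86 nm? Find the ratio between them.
The electron has the larger minimum velocity uncertainty, by a ratio of 1838.7.

For both particles, Δp_min = ℏ/(2Δx) = 6.131e-26 kg·m/s (same for both).

The velocity uncertainty is Δv = Δp/m:
- electron: Δv = 6.131e-26 / 9.109e-31 = 6.731e+04 m/s = 67.307 km/s
- neutron: Δv = 6.131e-26 / 1.675e-27 = 3.661e+01 m/s = 36.606 m/s

Ratio: 6.731e+04 / 3.661e+01 = 1838.7

The lighter particle has larger velocity uncertainty because Δv ∝ 1/m.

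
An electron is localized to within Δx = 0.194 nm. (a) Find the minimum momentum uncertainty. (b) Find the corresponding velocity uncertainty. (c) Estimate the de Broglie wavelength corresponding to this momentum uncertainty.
(a) Δp_min = 2.718 × 10^-25 kg·m/s
(b) Δv_min = 298.370 km/s
(c) λ_dB = 2.438 nm

Step-by-step:

(a) From the uncertainty principle:
Δp_min = ℏ/(2Δx) = (1.055e-34 J·s)/(2 × 1.940e-10 m) = 2.718e-25 kg·m/s

(b) The velocity uncertainty:
Δv = Δp/m = (2.718e-25 kg·m/s)/(9.109e-31 kg) = 2.984e+05 m/s = 298.370 km/s

(c) The de Broglie wavelength for this momentum:
λ = h/p = (6.626e-34 J·s)/(2.718e-25 kg·m/s) = 2.438e-09 m = 2.438 nm

Note: The de Broglie wavelength is comparable to the localization size, as expected from wave-particle duality.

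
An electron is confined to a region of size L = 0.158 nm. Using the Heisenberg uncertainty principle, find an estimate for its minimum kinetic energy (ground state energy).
381.548 meV

Using the uncertainty principle to estimate ground state energy:

1. The position uncertainty is approximately the confinement size:
   Δx ≈ L = 1.580e-10 m

2. From ΔxΔp ≥ ℏ/2, the minimum momentum uncertainty is:
   Δp ≈ ℏ/(2L) = 3.337e-25 kg·m/s

3. The kinetic energy is approximately:
   KE ≈ (Δp)²/(2m) = (3.337e-25)²/(2 × 9.109e-31 kg)
   KE ≈ 6.113e-20 J = 381.548 meV

This is an order-of-magnitude estimate of the ground state energy.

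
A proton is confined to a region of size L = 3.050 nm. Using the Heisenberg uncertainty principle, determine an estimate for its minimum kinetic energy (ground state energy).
557.641 neV

Using the uncertainty principle to estimate ground state energy:

1. The position uncertainty is approximately the confinement size:
   Δx ≈ L = 3.050e-09 m

2. From ΔxΔp ≥ ℏ/2, the minimum momentum uncertainty is:
   Δp ≈ ℏ/(2L) = 1.729e-26 kg·m/s

3. The kinetic energy is approximately:
   KE ≈ (Δp)²/(2m) = (1.729e-26)²/(2 × 1.673e-27 kg)
   KE ≈ 8.934e-26 J = 557.641 neV

This is an order-of-magnitude estimate of the ground state energy.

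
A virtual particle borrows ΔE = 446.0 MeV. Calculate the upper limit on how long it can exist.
7.379 × 10^-25 s

Using the energy-time uncertainty principle:
ΔEΔt ≥ ℏ/2

For a virtual particle borrowing energy ΔE, the maximum lifetime is:
Δt_max = ℏ/(2ΔE)

Converting energy:
ΔE = 446.0 MeV = 7.146e-11 J

Δt_max = (1.055e-34 J·s) / (2 × 7.146e-11 J)
Δt_max = 7.379e-25 s = 7.379 × 10^-25 s

Virtual particles with higher borrowed energy exist for shorter times.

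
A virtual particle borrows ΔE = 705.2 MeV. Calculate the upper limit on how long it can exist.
4.667 × 10^-25 s

Using the energy-time uncertainty principle:
ΔEΔt ≥ ℏ/2

For a virtual particle borrowing energy ΔE, the maximum lifetime is:
Δt_max = ℏ/(2ΔE)

Converting energy:
ΔE = 705.2 MeV = 1.130e-10 J

Δt_max = (1.055e-34 J·s) / (2 × 1.130e-10 J)
Δt_max = 4.667e-25 s = 4.667 × 10^-25 s

Virtual particles with higher borrowed energy exist for shorter times.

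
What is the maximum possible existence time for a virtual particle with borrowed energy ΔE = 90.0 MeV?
3.657 ys

Using the energy-time uncertainty principle:
ΔEΔt ≥ ℏ/2

For a virtual particle borrowing energy ΔE, the maximum lifetime is:
Δt_max = ℏ/(2ΔE)

Converting energy:
ΔE = 90.0 MeV = 1.442e-11 J

Δt_max = (1.055e-34 J·s) / (2 × 1.442e-11 J)
Δt_max = 3.657e-24 s = 3.657 ys

Virtual particles with higher borrowed energy exist for shorter times.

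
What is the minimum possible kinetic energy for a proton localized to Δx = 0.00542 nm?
176.586 meV

Localizing a particle requires giving it sufficient momentum uncertainty:

1. From uncertainty principle: Δp ≥ ℏ/(2Δx)
   Δp_min = (1.055e-34 J·s) / (2 × 5.420e-12 m)
   Δp_min = 9.729e-24 kg·m/s

2. This momentum uncertainty corresponds to kinetic energy:
   KE ≈ (Δp)²/(2m) = (9.729e-24)²/(2 × 1.673e-27 kg)
   KE = 2.829e-20 J = 176.586 meV

Tighter localization requires more energy.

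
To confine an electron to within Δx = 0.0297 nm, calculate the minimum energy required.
10.798 eV

Localizing a particle requires giving it sufficient momentum uncertainty:

1. From uncertainty principle: Δp ≥ ℏ/(2Δx)
   Δp_min = (1.055e-34 J·s) / (2 × 2.970e-11 m)
   Δp_min = 1.775e-24 kg·m/s

2. This momentum uncertainty corresponds to kinetic energy:
   KE ≈ (Δp)²/(2m) = (1.775e-24)²/(2 × 9.109e-31 kg)
   KE = 1.730e-18 J = 10.798 eV

Tighter localization requires more energy.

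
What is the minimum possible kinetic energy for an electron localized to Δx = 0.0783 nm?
1.554 eV

Localizing a particle requires giving it sufficient momentum uncertainty:

1. From uncertainty principle: Δp ≥ ℏ/(2Δx)
   Δp_min = (1.055e-34 J·s) / (2 × 7.830e-11 m)
   Δp_min = 6.734e-25 kg·m/s

2. This momentum uncertainty corresponds to kinetic energy:
   KE ≈ (Δp)²/(2m) = (6.734e-25)²/(2 × 9.109e-31 kg)
   KE = 2.489e-19 J = 1.554 eV

Tighter localization requires more energy.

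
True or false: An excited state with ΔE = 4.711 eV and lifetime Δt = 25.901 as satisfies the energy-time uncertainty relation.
No, it violates the uncertainty relation.

Calculate the product ΔEΔt:
ΔE = 4.711 eV = 7.548e-19 J
ΔEΔt = (7.548e-19 J) × (2.590e-17 s)
ΔEΔt = 1.955e-35 J·s

Compare to the minimum allowed value ℏ/2:
ℏ/2 = 5.273e-35 J·s

Since ΔEΔt = 1.955e-35 J·s < 5.273e-35 J·s = ℏ/2,
this violates the uncertainty relation.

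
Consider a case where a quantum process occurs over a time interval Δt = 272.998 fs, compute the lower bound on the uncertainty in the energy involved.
1.206 meV

Using the energy-time uncertainty principle:
ΔEΔt ≥ ℏ/2

The minimum uncertainty in energy is:
ΔE_min = ℏ/(2Δt)
ΔE_min = (1.055e-34 J·s) / (2 × 2.730e-13 s)
ΔE_min = 1.931e-22 J = 1.206 meV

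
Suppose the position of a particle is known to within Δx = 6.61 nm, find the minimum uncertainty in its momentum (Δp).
7.977 × 10^-27 kg·m/s

Using the Heisenberg uncertainty principle:
ΔxΔp ≥ ℏ/2

The minimum uncertainty in momentum is:
Δp_min = ℏ/(2Δx)
Δp_min = (1.055e-34 J·s) / (2 × 6.610e-09 m)
Δp_min = 7.977e-27 kg·m/s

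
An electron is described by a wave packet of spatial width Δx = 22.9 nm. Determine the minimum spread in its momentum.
2.303 × 10^-27 kg·m/s

For a wave packet, the spatial width Δx and momentum spread Δp are related by the uncertainty principle:
ΔxΔp ≥ ℏ/2

The minimum momentum spread is:
Δp_min = ℏ/(2Δx)
Δp_min = (1.055e-34 J·s) / (2 × 2.290e-08 m)
Δp_min = 2.303e-27 kg·m/s

A wave packet cannot have both a well-defined position and well-defined momentum.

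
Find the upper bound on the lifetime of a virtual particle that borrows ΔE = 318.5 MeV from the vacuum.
1.033 ys

Using the energy-time uncertainty principle:
ΔEΔt ≥ ℏ/2

For a virtual particle borrowing energy ΔE, the maximum lifetime is:
Δt_max = ℏ/(2ΔE)

Converting energy:
ΔE = 318.5 MeV = 5.103e-11 J

Δt_max = (1.055e-34 J·s) / (2 × 5.103e-11 J)
Δt_max = 1.033e-24 s = 1.033 ys

Virtual particles with higher borrowed energy exist for shorter times.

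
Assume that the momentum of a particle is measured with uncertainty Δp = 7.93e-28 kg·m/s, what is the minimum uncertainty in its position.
66.493 nm

Using the Heisenberg uncertainty principle:
ΔxΔp ≥ ℏ/2

The minimum uncertainty in position is:
Δx_min = ℏ/(2Δp)
Δx_min = (1.055e-34 J·s) / (2 × 7.930e-28 kg·m/s)
Δx_min = 6.649e-08 m = 66.493 nm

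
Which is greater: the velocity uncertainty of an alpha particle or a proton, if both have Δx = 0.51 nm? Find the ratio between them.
The proton has the larger minimum velocity uncertainty, by a ratio of 4.0.

For both particles, Δp_min = ℏ/(2Δx) = 1.034e-25 kg·m/s (same for both).

The velocity uncertainty is Δv = Δp/m:
- alpha particle: Δv = 1.034e-25 / 6.645e-27 = 1.556e+01 m/s = 15.560 m/s
- proton: Δv = 1.034e-25 / 1.673e-27 = 6.181e+01 m/s = 61.813 m/s

Ratio: 6.181e+01 / 1.556e+01 = 4.0

The lighter particle has larger velocity uncertainty because Δv ∝ 1/m.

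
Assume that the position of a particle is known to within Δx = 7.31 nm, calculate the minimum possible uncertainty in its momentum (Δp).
7.213 × 10^-27 kg·m/s

Using the Heisenberg uncertainty principle:
ΔxΔp ≥ ℏ/2

The minimum uncertainty in momentum is:
Δp_min = ℏ/(2Δx)
Δp_min = (1.055e-34 J·s) / (2 × 7.310e-09 m)
Δp_min = 7.213e-27 kg·m/s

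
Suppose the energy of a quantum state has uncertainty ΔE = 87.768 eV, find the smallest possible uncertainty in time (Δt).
3.750 as

Using the energy-time uncertainty principle:
ΔEΔt ≥ ℏ/2

The minimum uncertainty in time is:
Δt_min = ℏ/(2ΔE)
Δt_min = (1.055e-34 J·s) / (2 × 1.406e-17 J)
Δt_min = 3.750e-18 s = 3.750 as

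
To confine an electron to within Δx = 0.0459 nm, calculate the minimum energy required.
4.521 eV

Localizing a particle requires giving it sufficient momentum uncertainty:

1. From uncertainty principle: Δp ≥ ℏ/(2Δx)
   Δp_min = (1.055e-34 J·s) / (2 × 4.590e-11 m)
   Δp_min = 1.149e-24 kg·m/s

2. This momentum uncertainty corresponds to kinetic energy:
   KE ≈ (Δp)²/(2m) = (1.149e-24)²/(2 × 9.109e-31 kg)
   KE = 7.243e-19 J = 4.521 eV

Tighter localization requires more energy.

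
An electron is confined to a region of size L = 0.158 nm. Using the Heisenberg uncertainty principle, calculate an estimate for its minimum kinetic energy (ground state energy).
381.548 meV

Using the uncertainty principle to estimate ground state energy:

1. The position uncertainty is approximately the confinement size:
   Δx ≈ L = 1.580e-10 m

2. From ΔxΔp ≥ ℏ/2, the minimum momentum uncertainty is:
   Δp ≈ ℏ/(2L) = 3.337e-25 kg·m/s

3. The kinetic energy is approximately:
   KE ≈ (Δp)²/(2m) = (3.337e-25)²/(2 × 9.109e-31 kg)
   KE ≈ 6.113e-20 J = 381.548 meV

This is an order-of-magnitude estimate of the ground state energy.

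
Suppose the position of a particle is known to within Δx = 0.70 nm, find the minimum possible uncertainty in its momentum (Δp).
7.533 × 10^-26 kg·m/s

Using the Heisenberg uncertainty principle:
ΔxΔp ≥ ℏ/2

The minimum uncertainty in momentum is:
Δp_min = ℏ/(2Δx)
Δp_min = (1.055e-34 J·s) / (2 × 7.000e-10 m)
Δp_min = 7.533e-26 kg·m/s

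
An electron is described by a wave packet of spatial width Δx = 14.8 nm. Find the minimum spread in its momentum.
3.563 × 10^-27 kg·m/s

For a wave packet, the spatial width Δx and momentum spread Δp are related by the uncertainty principle:
ΔxΔp ≥ ℏ/2

The minimum momentum spread is:
Δp_min = ℏ/(2Δx)
Δp_min = (1.055e-34 J·s) / (2 × 1.480e-08 m)
Δp_min = 3.563e-27 kg·m/s

A wave packet cannot have both a well-defined position and well-defined momentum.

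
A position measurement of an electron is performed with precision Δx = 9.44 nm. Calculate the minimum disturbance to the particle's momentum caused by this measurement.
5.586 × 10^-27 kg·m/s

The uncertainty principle implies that measuring position disturbs momentum:
ΔxΔp ≥ ℏ/2

When we measure position with precision Δx, we necessarily introduce a momentum uncertainty:
Δp ≥ ℏ/(2Δx)
Δp_min = (1.055e-34 J·s) / (2 × 9.440e-09 m)
Δp_min = 5.586e-27 kg·m/s

The more precisely we measure position, the greater the momentum disturbance.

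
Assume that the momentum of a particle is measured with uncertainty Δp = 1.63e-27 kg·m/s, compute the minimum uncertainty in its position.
32.349 nm

Using the Heisenberg uncertainty principle:
ΔxΔp ≥ ℏ/2

The minimum uncertainty in position is:
Δx_min = ℏ/(2Δp)
Δx_min = (1.055e-34 J·s) / (2 × 1.630e-27 kg·m/s)
Δx_min = 3.235e-08 m = 32.349 nm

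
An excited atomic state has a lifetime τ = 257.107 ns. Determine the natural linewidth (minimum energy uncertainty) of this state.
1.280 neV

Using the energy-time uncertainty principle:
ΔEΔt ≥ ℏ/2

The lifetime τ represents the time uncertainty Δt.
The natural linewidth (minimum energy uncertainty) is:

ΔE = ℏ/(2τ)
ΔE = (1.055e-34 J·s) / (2 × 2.571e-07 s)
ΔE = 2.051e-28 J = 1.280 neV

This natural linewidth limits the precision of spectroscopic measurements.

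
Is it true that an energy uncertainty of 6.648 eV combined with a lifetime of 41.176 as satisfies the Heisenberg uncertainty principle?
No, it violates the uncertainty relation.

Calculate the product ΔEΔt:
ΔE = 6.648 eV = 1.065e-18 J
ΔEΔt = (1.065e-18 J) × (4.118e-17 s)
ΔEΔt = 4.386e-35 J·s

Compare to the minimum allowed value ℏ/2:
ℏ/2 = 5.273e-35 J·s

Since ΔEΔt = 4.386e-35 J·s < 5.273e-35 J·s = ℏ/2,
this violates the uncertainty relation.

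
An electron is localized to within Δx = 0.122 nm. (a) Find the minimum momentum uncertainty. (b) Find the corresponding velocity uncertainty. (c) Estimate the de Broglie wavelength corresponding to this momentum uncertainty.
(a) Δp_min = 4.322 × 10^-25 kg·m/s
(b) Δv_min = 474.458 km/s
(c) λ_dB = 1.533 nm

Step-by-step:

(a) From the uncertainty principle:
Δp_min = ℏ/(2Δx) = (1.055e-34 J·s)/(2 × 1.220e-10 m) = 4.322e-25 kg·m/s

(b) The velocity uncertainty:
Δv = Δp/m = (4.322e-25 kg·m/s)/(9.109e-31 kg) = 4.745e+05 m/s = 474.458 km/s

(c) The de Broglie wavelength for this momentum:
λ = h/p = (6.626e-34 J·s)/(4.322e-25 kg·m/s) = 1.533e-09 m = 1.533 nm

Note: The de Broglie wavelength is comparable to the localization size, as expected from wave-particle duality.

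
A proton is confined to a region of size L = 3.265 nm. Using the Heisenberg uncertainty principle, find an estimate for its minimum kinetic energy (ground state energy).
486.618 neV

Using the uncertainty principle to estimate ground state energy:

1. The position uncertainty is approximately the confinement size:
   Δx ≈ L = 3.265e-09 m

2. From ΔxΔp ≥ ℏ/2, the minimum momentum uncertainty is:
   Δp ≈ ℏ/(2L) = 1.615e-26 kg·m/s

3. The kinetic energy is approximately:
   KE ≈ (Δp)²/(2m) = (1.615e-26)²/(2 × 1.673e-27 kg)
   KE ≈ 7.796e-26 J = 486.618 neV

This is an order-of-magnitude estimate of the ground state energy.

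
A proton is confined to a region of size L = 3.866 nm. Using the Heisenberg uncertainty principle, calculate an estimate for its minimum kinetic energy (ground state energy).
347.081 neV

Using the uncertainty principle to estimate ground state energy:

1. The position uncertainty is approximately the confinement size:
   Δx ≈ L = 3.866e-09 m

2. From ΔxΔp ≥ ℏ/2, the minimum momentum uncertainty is:
   Δp ≈ ℏ/(2L) = 1.364e-26 kg·m/s

3. The kinetic energy is approximately:
   KE ≈ (Δp)²/(2m) = (1.364e-26)²/(2 × 1.673e-27 kg)
   KE ≈ 5.561e-26 J = 347.081 neV

This is an order-of-magnitude estimate of the ground state energy.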